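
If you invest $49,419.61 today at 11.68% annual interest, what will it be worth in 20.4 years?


Future value formula: FV = PV × (1 + r)^t
FV = $49,419.61 × (1 + 0.1168)^20.4
FV = $49,419.61 × 9.5213443
FV = $470,541.12

FV = PV × (1 + r)^t = $470,541.12


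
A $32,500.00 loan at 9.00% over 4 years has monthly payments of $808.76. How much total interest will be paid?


Total paid over the life of the loan = PMT × n.
Total paid = $808.76 × 48 = $38,820.48
Total interest = total paid − principal = $38,820.48 − $32,500.00 = $6,320.48

Total interest = (PMT × n) - PV = $6,320.48


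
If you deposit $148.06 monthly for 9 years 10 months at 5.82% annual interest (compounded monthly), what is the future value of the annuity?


Future value of an ordinary annuity: FV = PMT × ((1 + r)^n − 1) / r
Monthly rate r = 0.0582/12 = 0.00485, n = 118
FV = $148.06 × ((1 + 0.0582/12)^118 − 1) / (0.0582/12)
FV = $148.06 × 158.739931
FV = $23,503.03

FV = PMT × ((1+r)^n - 1)/r = $23,503.03


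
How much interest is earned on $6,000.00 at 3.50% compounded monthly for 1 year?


Compound interest earned = final amount − principal.
A = P(1 + r/n)^(nt) = $6,000.00 × (1 + 0.035/12)^(12 × 1) = $6,213.40
Interest = A − P = $6,213.40 − $6,000.00 = $213.40

Interest = A - P = $213.40


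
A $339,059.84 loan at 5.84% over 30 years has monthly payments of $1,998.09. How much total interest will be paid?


Total paid over the life of the loan = PMT × n.
Total paid = $1,998.09 × 360 = $719,312.40
Total interest = total paid − principal = $719,312.40 − $339,059.84 = $380,252.56

Total interest = (PMT × n) - PV = $380,252.56


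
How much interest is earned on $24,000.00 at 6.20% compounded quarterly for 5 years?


Compound interest earned = final amount − principal.
A = P(1 + r/n)^(nt) = $24,000.00 × (1 + 0.062/4)^(4 × 5) = $32,644.48
Interest = A − P = $32,644.48 − $24,000.00 = $8,644.48

Interest = A - P = $8,644.48


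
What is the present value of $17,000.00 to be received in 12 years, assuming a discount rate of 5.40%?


Present value formula: PV = FV / (1 + r)^t
PV = $17,000.00 / (1 + 0.054)^12
PV = $17,000.00 / 1.879695
PV = $9,044.02

PV = FV / (1 + r)^t = $9,044.02


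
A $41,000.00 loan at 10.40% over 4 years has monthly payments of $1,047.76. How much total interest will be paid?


Total paid over the life of the loan = PMT × n.
Total paid = $1,047.76 × 48 = $50,292.48
Total interest = total paid − principal = $50,292.48 − $41,000.00 = $9,292.48

Total interest = (PMT × n) - PV = $9,292.48


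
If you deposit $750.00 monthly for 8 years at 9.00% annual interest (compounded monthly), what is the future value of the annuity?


Future value of an ordinary annuity: FV = PMT × ((1 + r)^n − 1) / r
Monthly rate r = 0.09/12 = 0.0075, n = 96
FV = $750.00 × ((1 + 0.09/12)^96 − 1) / (0.09/12)
FV = $750.00 × 139.856164
FV = $104,892.12

FV = PMT × ((1+r)^n - 1)/r = $104,892.12


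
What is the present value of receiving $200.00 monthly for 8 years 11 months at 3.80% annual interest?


Present value of an ordinary annuity: PV = PMT × (1 − (1 + r)^(−n)) / r
Monthly rate r = 0.038/12 ≈ 0.00316667, n = 107
PV = $200.00 × (1 − (1 + 0.038/12)^(−107)) / (0.038/12)
PV = $200.00 × 90.637009
PV = $18,127.40

PV = PMT × (1-(1+r)^(-n))/r = $18,127.40


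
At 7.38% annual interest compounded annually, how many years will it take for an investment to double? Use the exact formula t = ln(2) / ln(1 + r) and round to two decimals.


Doubling condition: (1 + r)^t = 2
Take ln of both sides: t × ln(1 + r) = ln(2)
t = ln(2) / ln(1 + r)
t = 0.693147 / 0.071204
t = 9.73

t = ln(2) / ln(1 + r) = 9.73 years


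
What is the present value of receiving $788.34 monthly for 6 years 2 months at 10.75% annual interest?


Present value of an ordinary annuity: PV = PMT × (1 − (1 + r)^(−n)) / r
Monthly rate r = 0.1075/12 ≈ 0.00895833, n = 74
PV = $788.34 × (1 − (1 + 0.1075/12)^(−74)) / (0.1075/12)
PV = $788.34 × 53.930853
PV = $42,515.85

PV = PMT × (1-(1+r)^(-n))/r = $42,515.85


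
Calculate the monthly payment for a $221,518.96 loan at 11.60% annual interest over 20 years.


Loan payment formula: PMT = PV × r / (1 − (1 + r)^(−n))
Monthly rate r = 0.116/12 ≈ 0.00966667, n = 240 months
Denominator: 1 − (1 + 0.116/12)^(−240) = 0.900625
PMT = $221,518.96 × (0.116/12) / 0.900625
PMT = $2,377.63 per month

PMT = PV × r / (1-(1+r)^(-n)) = $2,377.63/month


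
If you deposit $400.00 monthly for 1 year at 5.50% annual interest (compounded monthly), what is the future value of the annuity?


Future value of an ordinary annuity: FV = PMT × ((1 + r)^n − 1) / r
Monthly rate r = 0.055/12 ≈ 0.00458333, n = 12
FV = $400.00 × ((1 + 0.055/12)^12 − 1) / (0.055/12)
FV = $400.00 × 12.307170
FV = $4,922.87

FV = PMT × ((1+r)^n - 1)/r = $4,922.87


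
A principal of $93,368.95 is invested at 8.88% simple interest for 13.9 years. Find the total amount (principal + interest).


Total amount formula: A = P(1 + rt) = P + P·r·t
Interest: I = P × r × t = $93,368.95 × 0.0888 × 13.9 = $115,247.16
A = P + I = $93,368.95 + $115,247.16 = $208,616.11

A = P + I = P(1 + rt) = $208,616.11


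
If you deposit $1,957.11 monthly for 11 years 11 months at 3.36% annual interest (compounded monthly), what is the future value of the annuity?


Future value of an ordinary annuity: FV = PMT × ((1 + r)^n − 1) / r
Monthly rate r = 0.0336/12 = 0.0028, n = 143
FV = $1,957.11 × ((1 + 0.0336/12)^143 − 1) / (0.0336/12)
FV = $1,957.11 × 175.5666954
FV = $343,603.34

FV = PMT × ((1+r)^n - 1)/r = $343,603.34


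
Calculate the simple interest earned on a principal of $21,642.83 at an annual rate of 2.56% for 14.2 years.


Simple interest formula: I = P × r × t
I = $21,642.83 × 0.0256 × 14.2
I = $7,867.60

I = P × r × t = $7,867.60


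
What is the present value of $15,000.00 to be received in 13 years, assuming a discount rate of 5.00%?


Present value formula: PV = FV / (1 + r)^t
PV = $15,000.00 / (1 + 0.05)^13
PV = $15,000.00 / 1.885649
PV = $7,954.82

PV = FV / (1 + r)^t = $7,954.82


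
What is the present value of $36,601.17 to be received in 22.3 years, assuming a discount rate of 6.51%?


Present value formula: PV = FV / (1 + r)^t
PV = $36,601.17 / (1 + 0.0651)^22.3
PV = $36,601.17 / 4.081366
PV = $8,967.87

PV = FV / (1 + r)^t = $8,967.87


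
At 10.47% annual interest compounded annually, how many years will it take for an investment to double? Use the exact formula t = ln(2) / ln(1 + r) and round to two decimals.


Doubling condition: (1 + r)^t = 2
Take ln of both sides: t × ln(1 + r) = ln(2)
t = ln(2) / ln(1 + r)
t = 0.693147 / 0.099574
t = 6.96

t = ln(2) / ln(1 + r) = 6.96 years


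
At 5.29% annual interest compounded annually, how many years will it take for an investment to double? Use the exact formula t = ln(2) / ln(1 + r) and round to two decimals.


Doubling condition: (1 + r)^t = 2
Take ln of both sides: t × ln(1 + r) = ln(2)
t = ln(2) / ln(1 + r)
t = 0.693147 / 0.051548
t = 13.45

t = ln(2) / ln(1 + r) = 13.45 years


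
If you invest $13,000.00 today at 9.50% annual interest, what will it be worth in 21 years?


Future value formula: FV = PV × (1 + r)^t
FV = $13,000.00 × (1 + 0.095)^21
FV = $13,000.00 × 6.7250653
FV = $87,425.85

FV = PV × (1 + r)^t = $87,425.85


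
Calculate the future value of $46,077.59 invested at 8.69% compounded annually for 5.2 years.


Compound interest formula: A = P(1 + r/n)^(nt)
A = $46,077.59 × (1 + 0.0869/1)^(1 × 5.2)
Growth factor: (1 + 0.0869/1)^5.2 = 1.5423604
A = $46,077.59 × 1.5423604
A = $71,068.25

A = P(1 + r/n)^(nt) = $71,068.25


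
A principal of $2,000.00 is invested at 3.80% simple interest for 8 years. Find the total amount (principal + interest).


Total amount formula: A = P(1 + rt) = P + P·r·t
Interest: I = P × r × t = $2,000.00 × 0.038 × 8 = $608.00
A = P + I = $2,000.00 + $608.00 = $2,608.00

A = P + I = P(1 + rt) = $2,608.00


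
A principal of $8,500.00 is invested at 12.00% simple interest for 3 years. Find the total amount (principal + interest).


Total amount formula: A = P(1 + rt) = P + P·r·t
Interest: I = P × r × t = $8,500.00 × 0.12 × 3 = $3,060.00
A = P + I = $8,500.00 + $3,060.00 = $11,560.00

A = P + I = P(1 + rt) = $11,560.00


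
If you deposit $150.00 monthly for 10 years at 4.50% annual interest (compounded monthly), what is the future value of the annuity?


Future value of an ordinary annuity: FV = PMT × ((1 + r)^n − 1) / r
Monthly rate r = 0.045/12 = 0.00375, n = 120
FV = $150.00 × ((1 + 0.045/12)^120 − 1) / (0.045/12)
FV = $150.00 × 151.198074
FV = $22,679.71

FV = PMT × ((1+r)^n - 1)/r = $22,679.71


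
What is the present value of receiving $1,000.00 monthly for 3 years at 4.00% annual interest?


Present value of an ordinary annuity: PV = PMT × (1 − (1 + r)^(−n)) / r
Monthly rate r = 0.04/12 ≈ 0.00333333, n = 36
PV = $1,000.00 × (1 − (1 + 0.04/12)^(−36)) / (0.04/12)
PV = $1,000.00 × 33.870766
PV = $33,870.77

PV = PMT × (1-(1+r)^(-n))/r = $33,870.77


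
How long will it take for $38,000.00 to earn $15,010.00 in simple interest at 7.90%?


Rearrange the simple interest formula for t:
I = P × r × t  ⇒  t = I / (P × r)
t = $15,010.00 / ($38,000.00 × 0.079)
t = 5

t = I/(P×r) = 5 years


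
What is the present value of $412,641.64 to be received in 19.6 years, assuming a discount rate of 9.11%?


Present value formula: PV = FV / (1 + r)^t
PV = $412,641.64 / (1 + 0.0911)^19.6
PV = $412,641.64 / 5.522622
PV = $74,718.43

PV = FV / (1 + r)^t = $74,718.43


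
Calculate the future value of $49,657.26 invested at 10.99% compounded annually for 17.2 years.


Compound interest formula: A = P(1 + r/n)^(nt)
A = $49,657.26 × (1 + 0.1099/1)^(1 × 17.2)
Growth factor: (1 + 0.1099/1)^17.2 = 6.01010755
A = $49,657.26 × 6.01010755
A = $298,445.47

A = P(1 + r/n)^(nt) = $298,445.47


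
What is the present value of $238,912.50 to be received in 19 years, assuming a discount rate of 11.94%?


Present value formula: PV = FV / (1 + r)^t
PV = $238,912.50 / (1 + 0.1194)^19
PV = $238,912.50 / 8.525517
PV = $28,023.23

PV = FV / (1 + r)^t = $28,023.23


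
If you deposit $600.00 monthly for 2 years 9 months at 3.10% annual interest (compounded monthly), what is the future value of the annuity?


Future value of an ordinary annuity: FV = PMT × ((1 + r)^n − 1) / r
Monthly rate r = 0.031/12 ≈ 0.00258333, n = 33
FV = $600.00 × ((1 + 0.031/12)^33 − 1) / (0.031/12)
FV = $600.00 × 34.401127
FV = $20,640.68

FV = PMT × ((1+r)^n - 1)/r = $20,640.68


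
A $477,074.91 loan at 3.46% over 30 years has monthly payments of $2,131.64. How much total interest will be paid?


Total paid over the life of the loan = PMT × n.
Total paid = $2,131.64 × 360 = $767,390.40
Total interest = total paid − principal = $767,390.40 − $477,074.91 = $290,315.49

Total interest = (PMT × n) - PV = $290,315.49


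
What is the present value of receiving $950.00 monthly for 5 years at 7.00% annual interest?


Present value of an ordinary annuity: PV = PMT × (1 − (1 + r)^(−n)) / r
Monthly rate r = 0.07/12 ≈ 0.00583333, n = 60
PV = $950.00 × (1 − (1 + 0.07/12)^(−60)) / (0.07/12)
PV = $950.00 × 50.501994
PV = $47,976.89

PV = PMT × (1-(1+r)^(-n))/r = $47,976.89


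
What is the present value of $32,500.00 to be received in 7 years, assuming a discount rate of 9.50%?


Present value formula: PV = FV / (1 + r)^t
PV = $32,500.00 / (1 + 0.095)^7
PV = $32,500.00 / 1.887552
PV = $17,218.07

PV = FV / (1 + r)^t = $17,218.07


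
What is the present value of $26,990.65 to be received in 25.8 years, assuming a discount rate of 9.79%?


Present value formula: PV = FV / (1 + r)^t
PV = $26,990.65 / (1 + 0.0979)^25.8
PV = $26,990.65 / 11.130633
PV = $2,424.90

PV = FV / (1 + r)^t = $2,424.90


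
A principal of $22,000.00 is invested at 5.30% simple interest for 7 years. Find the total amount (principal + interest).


Total amount formula: A = P(1 + rt) = P + P·r·t
Interest: I = P × r × t = $22,000.00 × 0.053 × 7 = $8,162.00
A = P + I = $22,000.00 + $8,162.00 = $30,162.00

A = P + I = P(1 + rt) = $30,162.00


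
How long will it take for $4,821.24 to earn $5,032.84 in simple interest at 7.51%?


Rearrange the simple interest formula for t:
I = P × r × t  ⇒  t = I / (P × r)
t = $5,032.84 / ($4,821.24 × 0.0751)
t = 13.9

t = I/(P×r) = 13.9 years


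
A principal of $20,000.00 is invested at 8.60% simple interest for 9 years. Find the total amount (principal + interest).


Total amount formula: A = P(1 + rt) = P + P·r·t
Interest: I = P × r × t = $20,000.00 × 0.086 × 9 = $15,480.00
A = P + I = $20,000.00 + $15,480.00 = $35,480.00

A = P + I = P(1 + rt) = $35,480.00


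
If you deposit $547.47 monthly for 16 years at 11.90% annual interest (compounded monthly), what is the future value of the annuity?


Future value of an ordinary annuity: FV = PMT × ((1 + r)^n − 1) / r
Monthly rate r = 0.119/12 ≈ 0.00991667, n = 192
FV = $547.47 × ((1 + 0.119/12)^192 − 1) / (0.119/12)
FV = $547.47 × 569.750871
FV = $311,921.51

FV = PMT × ((1+r)^n - 1)/r = $311,921.51


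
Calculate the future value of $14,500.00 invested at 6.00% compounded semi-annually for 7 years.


Compound interest formula: A = P(1 + r/n)^(nt)
A = $14,500.00 × (1 + 0.06/2)^(2 × 7)
Growth factor: (1 + 0.06/2)^14 = 1.5125897
A = $14,500.00 × 1.5125897
A = $21,932.55

A = P(1 + r/n)^(nt) = $21,932.55


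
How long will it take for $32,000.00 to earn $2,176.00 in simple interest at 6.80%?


Rearrange the simple interest formula for t:
I = P × r × t  ⇒  t = I / (P × r)
t = $2,176.00 / ($32,000.00 × 0.068)
t = 1

t = I/(P×r) = 1 year


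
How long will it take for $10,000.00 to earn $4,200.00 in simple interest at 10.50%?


Rearrange the simple interest formula for t:
I = P × r × t  ⇒  t = I / (P × r)
t = $4,200.00 / ($10,000.00 × 0.105)
t = 4

t = I/(P×r) = 4 years


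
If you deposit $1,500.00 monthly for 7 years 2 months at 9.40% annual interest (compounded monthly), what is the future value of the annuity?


Future value of an ordinary annuity: FV = PMT × ((1 + r)^n − 1) / r
Monthly rate r = 0.094/12 ≈ 0.00783333, n = 86
FV = $1,500.00 × ((1 + 0.094/12)^86 − 1) / (0.094/12)
FV = $1,500.00 × 122.077580
FV = $183,116.37

FV = PMT × ((1+r)^n - 1)/r = $183,116.37


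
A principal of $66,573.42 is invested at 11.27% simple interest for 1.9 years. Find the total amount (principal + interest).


Total amount formula: A = P(1 + rt) = P + P·r·t
Interest: I = P × r × t = $66,573.42 × 0.1127 × 1.9 = $14,255.37
A = P + I = $66,573.42 + $14,255.37 = $80,828.79

A = P + I = P(1 + rt) = $80,828.79


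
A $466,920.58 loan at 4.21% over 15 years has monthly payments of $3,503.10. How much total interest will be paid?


Total paid over the life of the loan = PMT × n.
Total paid = $3,503.10 × 180 = $630,558.00
Total interest = total paid − principal = $630,558.00 − $466,920.58 = $163,637.42

Total interest = (PMT × n) - PV = $163,637.42


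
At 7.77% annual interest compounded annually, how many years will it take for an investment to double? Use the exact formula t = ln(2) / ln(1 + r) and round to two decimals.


Doubling condition: (1 + r)^t = 2
Take ln of both sides: t × ln(1 + r) = ln(2)
t = ln(2) / ln(1 + r)
t = 0.693147 / 0.074829
t = 9.26

t = ln(2) / ln(1 + r) = 9.26 years


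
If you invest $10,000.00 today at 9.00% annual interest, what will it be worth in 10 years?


Future value formula: FV = PV × (1 + r)^t
FV = $10,000.00 × (1 + 0.09)^10
FV = $10,000.00 × 2.367364
FV = $23,673.64

FV = PV × (1 + r)^t = $23,673.64


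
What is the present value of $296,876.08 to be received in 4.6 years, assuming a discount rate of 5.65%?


Present value formula: PV = FV / (1 + r)^t
PV = $296,876.08 / (1 + 0.0565)^4.6
PV = $296,876.08 / 1.28765556
PV = $230,555.51

PV = FV / (1 + r)^t = $230,555.51


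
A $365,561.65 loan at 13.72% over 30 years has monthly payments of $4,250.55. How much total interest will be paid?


Total paid over the life of the loan = PMT × n.
Total paid = $4,250.55 × 360 = $1,530,198.00
Total interest = total paid − principal = $1,530,198.00 − $365,561.65 = $1,164,636.35

Total interest = (PMT × n) - PV = $1,164,636.35


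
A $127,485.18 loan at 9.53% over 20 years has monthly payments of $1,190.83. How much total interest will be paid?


Total paid over the life of the loan = PMT × n.
Total paid = $1,190.83 × 240 = $285,799.20
Total interest = total paid − principal = $285,799.20 − $127,485.18 = $158,314.02

Total interest = (PMT × n) - PV = $158,314.02


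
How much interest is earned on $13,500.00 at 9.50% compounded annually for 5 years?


Compound interest earned = final amount − principal.
A = P(1 + r/n)^(nt) = $13,500.00 × (1 + 0.095/1)^(1 × 5) = $21,252.22
Interest = A − P = $21,252.22 − $13,500.00 = $7,752.22

Interest = A - P = $7,752.22


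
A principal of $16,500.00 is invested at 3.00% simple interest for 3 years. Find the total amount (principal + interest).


Total amount formula: A = P(1 + rt) = P + P·r·t
Interest: I = P × r × t = $16,500.00 × 0.03 × 3 = $1,485.00
A = P + I = $16,500.00 + $1,485.00 = $17,985.00

A = P + I = P(1 + rt) = $17,985.00


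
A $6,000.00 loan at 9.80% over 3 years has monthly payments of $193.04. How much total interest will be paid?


Total paid over the life of the loan = PMT × n.
Total paid = $193.04 × 36 = $6,949.44
Total interest = total paid − principal = $6,949.44 − $6,000.00 = $949.44

Total interest = (PMT × n) - PV = $949.44


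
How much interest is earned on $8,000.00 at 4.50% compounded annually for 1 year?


Compound interest earned = final amount − principal.
A = P(1 + r/n)^(nt) = $8,000.00 × (1 + 0.045/1)^(1 × 1) = $8,360.00
Interest = A − P = $8,360.00 − $8,000.00 = $360.00

Interest = A - P = $360.00


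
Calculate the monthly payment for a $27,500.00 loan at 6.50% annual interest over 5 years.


Loan payment formula: PMT = PV × r / (1 − (1 + r)^(−n))
Monthly rate r = 0.065/12 ≈ 0.00541667, n = 60 months
Denominator: 1 − (1 + 0.065/12)^(−60) = 0.276839
PMT = $27,500.00 × (0.065/12) / 0.276839
PMT = $538.07 per month

PMT = PV × r / (1-(1+r)^(-n)) = $538.07/month


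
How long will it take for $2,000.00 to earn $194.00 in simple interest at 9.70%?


Rearrange the simple interest formula for t:
I = P × r × t  ⇒  t = I / (P × r)
t = $194.00 / ($2,000.00 × 0.097)
t = 1

t = I/(P×r) = 1 year


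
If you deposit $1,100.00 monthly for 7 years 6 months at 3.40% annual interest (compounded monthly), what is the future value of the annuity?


Future value of an ordinary annuity: FV = PMT × ((1 + r)^n − 1) / r
Monthly rate r = 0.034/12 ≈ 0.00283333, n = 90
FV = $1,100.00 × ((1 + 0.034/12)^90 − 1) / (0.034/12)
FV = $1,100.00 × 102.351672
FV = $112,586.84

FV = PMT × ((1+r)^n - 1)/r = $112,586.84


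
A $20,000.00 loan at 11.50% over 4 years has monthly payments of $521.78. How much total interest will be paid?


Total paid over the life of the loan = PMT × n.
Total paid = $521.78 × 48 = $25,045.44
Total interest = total paid − principal = $25,045.44 − $20,000.00 = $5,045.44

Total interest = (PMT × n) - PV = $5,045.44


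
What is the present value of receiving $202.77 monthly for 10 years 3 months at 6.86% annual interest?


Present value of an ordinary annuity: PV = PMT × (1 − (1 + r)^(−n)) / r
Monthly rate r = 0.0686/12 ≈ 0.00571667, n = 123
PV = $202.77 × (1 − (1 + 0.0686/12)^(−123)) / (0.0686/12)
PV = $202.77 × 88.160527
PV = $17,876.31

PV = PMT × (1-(1+r)^(-n))/r = $17,876.31


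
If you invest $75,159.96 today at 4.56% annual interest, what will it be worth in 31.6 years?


Future value formula: FV = PV × (1 + r)^t
FV = $75,159.96 × (1 + 0.0456)^31.6
FV = $75,159.96 × 4.09215577
FV = $307,566.26

FV = PV × (1 + r)^t = $307,566.26


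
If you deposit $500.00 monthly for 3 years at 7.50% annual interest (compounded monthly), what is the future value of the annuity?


Future value of an ordinary annuity: FV = PMT × ((1 + r)^n − 1) / r
Monthly rate r = 0.075/12 = 0.00625, n = 36
FV = $500.00 × ((1 + 0.075/12)^36 − 1) / (0.075/12)
FV = $500.00 × 40.231382
FV = $20,115.69

FV = PMT × ((1+r)^n - 1)/r = $20,115.69


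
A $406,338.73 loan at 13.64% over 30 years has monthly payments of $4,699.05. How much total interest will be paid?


Total paid over the life of the loan = PMT × n.
Total paid = $4,699.05 × 360 = $1,691,658.00
Total interest = total paid − principal = $1,691,658.00 − $406,338.73 = $1,285,319.27

Total interest = (PMT × n) - PV = $1,285,319.27


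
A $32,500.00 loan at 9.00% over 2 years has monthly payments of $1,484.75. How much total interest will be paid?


Total paid over the life of the loan = PMT × n.
Total paid = $1,484.75 × 24 = $35,634.00
Total interest = total paid − principal = $35,634.00 − $32,500.00 = $3,134.00

Total interest = (PMT × n) - PV = $3,134.00


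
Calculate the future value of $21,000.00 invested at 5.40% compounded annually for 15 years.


Compound interest formula: A = P(1 + r/n)^(nt)
A = $21,000.00 × (1 + 0.054/1)^(1 × 15)
Growth factor: (1 + 0.054/1)^15 = 2.2009449
A = $21,000.00 × 2.2009449
A = $46,219.84

A = P(1 + r/n)^(nt) = $46,219.84


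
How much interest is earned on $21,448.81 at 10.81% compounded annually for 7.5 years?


Compound interest earned = final amount − principal.
A = P(1 + r/n)^(nt) = $21,448.81 × (1 + 0.1081/1)^(1 × 7.5) = $46,317.53
Interest = A − P = $46,317.53 − $21,448.81 = $24,868.72

Interest = A - P = $24,868.72


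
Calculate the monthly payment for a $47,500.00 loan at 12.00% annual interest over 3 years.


Loan payment formula: PMT = PV × r / (1 − (1 + r)^(−n))
Monthly rate r = 0.12/12 = 0.01, n = 36 months
Denominator: 1 − (1 + 0.12/12)^(−36) = 0.301075
PMT = $47,500.00 × (0.12/12) / 0.301075
PMT = $1,577.68 per month

PMT = PV × r / (1-(1+r)^(-n)) = $1,577.68/month


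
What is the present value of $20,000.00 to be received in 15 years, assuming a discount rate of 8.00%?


Present value formula: PV = FV / (1 + r)^t
PV = $20,000.00 / (1 + 0.08)^15
PV = $20,000.00 / 3.172169
PV = $6,304.83

PV = FV / (1 + r)^t = $6,304.83


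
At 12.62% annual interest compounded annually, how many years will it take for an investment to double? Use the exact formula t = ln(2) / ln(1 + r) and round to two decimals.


Doubling condition: (1 + r)^t = 2
Take ln of both sides: t × ln(1 + r) = ln(2)
t = ln(2) / ln(1 + r)
t = 0.693147 / 0.118849
t = 5.83

t = ln(2) / ln(1 + r) = 5.83 years


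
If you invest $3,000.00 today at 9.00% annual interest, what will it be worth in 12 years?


Future value formula: FV = PV × (1 + r)^t
FV = $3,000.00 × (1 + 0.09)^12
FV = $3,000.00 × 2.8126648
FV = $8,437.99

FV = PV × (1 + r)^t = $8,437.99


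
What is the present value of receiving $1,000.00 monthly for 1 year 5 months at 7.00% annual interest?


Present value of an ordinary annuity: PV = PMT × (1 − (1 + r)^(−n)) / r
Monthly rate r = 0.07/12 ≈ 0.00583333, n = 17
PV = $1,000.00 × (1 − (1 + 0.07/12)^(−17)) / (0.07/12)
PV = $1,000.00 × 16.139534
PV = $16,139.53

PV = PMT × (1-(1+r)^(-n))/r = $16,139.53


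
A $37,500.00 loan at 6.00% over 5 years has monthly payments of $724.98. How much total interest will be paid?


Total paid over the life of the loan = PMT × n.
Total paid = $724.98 × 60 = $43,498.80
Total interest = total paid − principal = $43,498.80 − $37,500.00 = $5,998.80

Total interest = (PMT × n) - PV = $5,998.80


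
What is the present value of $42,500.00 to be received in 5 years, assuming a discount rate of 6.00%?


Present value formula: PV = FV / (1 + r)^t
PV = $42,500.00 / (1 + 0.06)^5
PV = $42,500.00 / 1.3382256
PV = $31,758.47

PV = FV / (1 + r)^t = $31,758.47


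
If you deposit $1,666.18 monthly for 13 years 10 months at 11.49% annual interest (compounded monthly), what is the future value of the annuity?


Future value of an ordinary annuity: FV = PMT × ((1 + r)^n − 1) / r
Monthly rate r = 0.1149/12 = 0.009575, n = 166
FV = $1,666.18 × ((1 + 0.1149/12)^166 − 1) / (0.1149/12)
FV = $1,666.18 × 403.564930
FV = $672,411.82

FV = PMT × ((1+r)^n - 1)/r = $672,411.82


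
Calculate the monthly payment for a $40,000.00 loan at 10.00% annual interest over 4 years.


Loan payment formula: PMT = PV × r / (1 − (1 + r)^(−n))
Monthly rate r = 0.1/12 ≈ 0.00833333, n = 48 months
Denominator: 1 − (1 + 0.1/12)^(−48) = 0.328568
PMT = $40,000.00 × (0.1/12) / 0.328568
PMT = $1,014.50 per month

PMT = PV × r / (1-(1+r)^(-n)) = $1,014.50/month


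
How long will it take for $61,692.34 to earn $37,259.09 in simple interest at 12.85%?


Rearrange the simple interest formula for t:
I = P × r × t  ⇒  t = I / (P × r)
t = $37,259.09 / ($61,692.34 × 0.1285)
t = 4.7

t = I/(P×r) = 4.7 years


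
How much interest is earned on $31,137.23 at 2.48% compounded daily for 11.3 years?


Compound interest earned = final amount − principal.
A = P(1 + r/n)^(nt) = $31,137.23 × (1 + 0.0248/365)^(365 × 11.3) = $41,208.09
Interest = A − P = $41,208.09 − $31,137.23 = $10,070.86

Interest = A - P = $10,070.86


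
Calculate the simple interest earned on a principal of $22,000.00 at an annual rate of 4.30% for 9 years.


Simple interest formula: I = P × r × t
I = $22,000.00 × 0.043 × 9
I = $8,514.00

I = P × r × t = $8,514.00


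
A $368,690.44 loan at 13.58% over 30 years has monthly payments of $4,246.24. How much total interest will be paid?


Total paid over the life of the loan = PMT × n.
Total paid = $4,246.24 × 360 = $1,528,646.40
Total interest = total paid − principal = $1,528,646.40 − $368,690.44 = $1,159,955.96

Total interest = (PMT × n) - PV = $1,159,955.96


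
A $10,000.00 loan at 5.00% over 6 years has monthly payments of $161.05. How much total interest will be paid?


Total paid over the life of the loan = PMT × n.
Total paid = $161.05 × 72 = $11,595.60
Total interest = total paid − principal = $11,595.60 − $10,000.00 = $1,595.60

Total interest = (PMT × n) - PV = $1,595.60


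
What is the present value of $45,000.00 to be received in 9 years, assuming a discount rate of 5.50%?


Present value formula: PV = FV / (1 + r)^t
PV = $45,000.00 / (1 + 0.055)^9
PV = $45,000.00 / 1.619094
PV = $27,793.32

PV = FV / (1 + r)^t = $27,793.32


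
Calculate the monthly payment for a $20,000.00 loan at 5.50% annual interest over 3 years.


Loan payment formula: PMT = PV × r / (1 − (1 + r)^(−n))
Monthly rate r = 0.055/12 ≈ 0.00458333, n = 36 months
Denominator: 1 − (1 + 0.055/12)^(−36) = 0.151787
PMT = $20,000.00 × (0.055/12) / 0.151787
PMT = $603.92 per month

PMT = PV × r / (1-(1+r)^(-n)) = $603.92/month


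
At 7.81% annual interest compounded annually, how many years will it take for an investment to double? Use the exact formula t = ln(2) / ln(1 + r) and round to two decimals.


Doubling condition: (1 + r)^t = 2
Take ln of both sides: t × ln(1 + r) = ln(2)
t = ln(2) / ln(1 + r)
t = 0.693147 / 0.075200
t = 9.22

t = ln(2) / ln(1 + r) = 9.22 years


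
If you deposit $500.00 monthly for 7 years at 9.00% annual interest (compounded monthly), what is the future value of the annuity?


Future value of an ordinary annuity: FV = PMT × ((1 + r)^n − 1) / r
Monthly rate r = 0.09/12 = 0.0075, n = 84
FV = $500.00 × ((1 + 0.09/12)^84 − 1) / (0.09/12)
FV = $500.00 × 116.426928
FV = $58,213.46

FV = PMT × ((1+r)^n - 1)/r = $58,213.46


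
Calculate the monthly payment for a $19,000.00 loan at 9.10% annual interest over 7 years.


Loan payment formula: PMT = PV × r / (1 − (1 + r)^(−n))
Monthly rate r = 0.091/12 ≈ 0.00758333, n = 84 months
Denominator: 1 − (1 + 0.091/12)^(−84) = 0.469851
PMT = $19,000.00 × (0.091/12) / 0.469851
PMT = $306.66 per month

PMT = PV × r / (1-(1+r)^(-n)) = $306.66/month


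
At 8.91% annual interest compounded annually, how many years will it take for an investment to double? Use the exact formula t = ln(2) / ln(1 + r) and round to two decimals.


Doubling condition: (1 + r)^t = 2
Take ln of both sides: t × ln(1 + r) = ln(2)
t = ln(2) / ln(1 + r)
t = 0.693147 / 0.085352
t = 8.12

t = ln(2) / ln(1 + r) = 8.12 years


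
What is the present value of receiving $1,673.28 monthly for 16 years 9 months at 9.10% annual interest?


Present value of an ordinary annuity: PV = PMT × (1 − (1 + r)^(−n)) / r
Monthly rate r = 0.091/12 ≈ 0.00758333, n = 201
PV = $1,673.28 × (1 − (1 + 0.091/12)^(−201)) / (0.091/12)
PV = $1,673.28 × 102.983698
PV = $172,320.56

PV = PMT × (1-(1+r)^(-n))/r = $172,320.56


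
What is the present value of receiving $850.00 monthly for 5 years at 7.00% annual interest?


Present value of an ordinary annuity: PV = PMT × (1 − (1 + r)^(−n)) / r
Monthly rate r = 0.07/12 ≈ 0.00583333, n = 60
PV = $850.00 × (1 − (1 + 0.07/12)^(−60)) / (0.07/12)
PV = $850.00 × 50.501994
PV = $42,926.69

PV = PMT × (1-(1+r)^(-n))/r = $42,926.69


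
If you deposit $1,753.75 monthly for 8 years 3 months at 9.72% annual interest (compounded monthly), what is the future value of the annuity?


Future value of an ordinary annuity: FV = PMT × ((1 + r)^n − 1) / r
Monthly rate r = 0.0972/12 = 0.0081, n = 99
FV = $1,753.75 × ((1 + 0.0972/12)^99 − 1) / (0.0972/12)
FV = $1,753.75 × 150.936092
FV = $264,704.17

FV = PMT × ((1+r)^n - 1)/r = $264,704.17


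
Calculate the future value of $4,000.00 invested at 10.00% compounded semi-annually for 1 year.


Compound interest formula: A = P(1 + r/n)^(nt)
A = $4,000.00 × (1 + 0.1/2)^(2 × 1)
Growth factor: (1 + 0.1/2)^2 = 1.102500
A = $4,000.00 × 1.102500
A = $4,410.00

A = P(1 + r/n)^(nt) = $4,410.00


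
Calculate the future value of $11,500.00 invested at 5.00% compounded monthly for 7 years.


Compound interest formula: A = P(1 + r/n)^(nt)
A = $11,500.00 × (1 + 0.05/12)^(12 × 7)
Growth factor: (1 + 0.05/12)^84 = 1.418036
A = $11,500.00 × 1.418036
A = $16,307.41

A = P(1 + r/n)^(nt) = $16,307.41


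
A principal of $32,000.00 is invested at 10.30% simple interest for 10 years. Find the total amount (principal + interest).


Total amount formula: A = P(1 + rt) = P + P·r·t
Interest: I = P × r × t = $32,000.00 × 0.103 × 10 = $32,960.00
A = P + I = $32,000.00 + $32,960.00 = $64,960.00

A = P + I = P(1 + rt) = $64,960.00


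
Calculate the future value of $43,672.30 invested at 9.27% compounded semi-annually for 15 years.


Compound interest formula: A = P(1 + r/n)^(nt)
A = $43,672.30 × (1 + 0.0927/2)^(2 × 15)
Growth factor: (1 + 0.0927/2)^30 = 3.8932237
A = $43,672.30 × 3.8932237
A = $170,026.03

A = P(1 + r/n)^(nt) = $170,026.03


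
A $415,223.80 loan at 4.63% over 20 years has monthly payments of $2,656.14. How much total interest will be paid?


Total paid over the life of the loan = PMT × n.
Total paid = $2,656.14 × 240 = $637,473.60
Total interest = total paid − principal = $637,473.60 − $415,223.80 = $222,249.80

Total interest = (PMT × n) - PV = $222,249.80


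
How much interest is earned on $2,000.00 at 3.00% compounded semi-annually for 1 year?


Compound interest earned = final amount − principal.
A = P(1 + r/n)^(nt) = $2,000.00 × (1 + 0.03/2)^(2 × 1) = $2,060.45
Interest = A − P = $2,060.45 − $2,000.00 = $60.45

Interest = A - P = $60.45


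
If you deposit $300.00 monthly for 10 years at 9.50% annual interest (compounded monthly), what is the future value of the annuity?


Future value of an ordinary annuity: FV = PMT × ((1 + r)^n − 1) / r
Monthly rate r = 0.095/12 ≈ 0.00791667, n = 120
FV = $300.00 × ((1 + 0.095/12)^120 − 1) / (0.095/12)
FV = $300.00 × 199.080682
FV = $59,724.20

FV = PMT × ((1+r)^n - 1)/r = $59,724.20


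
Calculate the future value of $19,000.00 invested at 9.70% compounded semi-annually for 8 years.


Compound interest formula: A = P(1 + r/n)^(nt)
A = $19,000.00 × (1 + 0.097/2)^(2 × 8)
Growth factor: (1 + 0.097/2)^16 = 2.13351135
A = $19,000.00 × 2.13351135
A = $40,536.72

A = P(1 + r/n)^(nt) = $40,536.72


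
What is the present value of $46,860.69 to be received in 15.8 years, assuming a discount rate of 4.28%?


Present value formula: PV = FV / (1 + r)^t
PV = $46,860.69 / (1 + 0.0428)^15.8
PV = $46,860.69 / 1.938993
PV = $24,167.54

PV = FV / (1 + r)^t = $24,167.54


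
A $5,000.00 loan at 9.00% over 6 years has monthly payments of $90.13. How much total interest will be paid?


Total paid over the life of the loan = PMT × n.
Total paid = $90.13 × 72 = $6,489.36
Total interest = total paid − principal = $6,489.36 − $5,000.00 = $1,489.36

Total interest = (PMT × n) - PV = $1,489.36


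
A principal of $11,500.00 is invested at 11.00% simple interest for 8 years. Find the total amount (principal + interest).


Total amount formula: A = P(1 + rt) = P + P·r·t
Interest: I = P × r × t = $11,500.00 × 0.11 × 8 = $10,120.00
A = P + I = $11,500.00 + $10,120.00 = $21,620.00

A = P + I = P(1 + rt) = $21,620.00


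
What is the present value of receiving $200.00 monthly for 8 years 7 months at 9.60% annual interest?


Present value of an ordinary annuity: PV = PMT × (1 − (1 + r)^(−n)) / r
Monthly rate r = 0.096/12 = 0.008, n = 103
PV = $200.00 × (1 − (1 + 0.096/12)^(−103)) / (0.096/12)
PV = $200.00 × 69.985749
PV = $13,997.15

PV = PMT × (1-(1+r)^(-n))/r = $13,997.15


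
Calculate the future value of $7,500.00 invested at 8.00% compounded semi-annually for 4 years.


Compound interest formula: A = P(1 + r/n)^(nt)
A = $7,500.00 × (1 + 0.08/2)^(2 × 4)
Growth factor: (1 + 0.08/2)^8 = 1.368569
A = $7,500.00 × 1.368569
A = $10,264.27

A = P(1 + r/n)^(nt) = $10,264.27


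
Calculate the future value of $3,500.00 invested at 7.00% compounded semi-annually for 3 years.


Compound interest formula: A = P(1 + r/n)^(nt)
A = $3,500.00 × (1 + 0.07/2)^(2 × 3)
Growth factor: (1 + 0.07/2)^6 = 1.229255
A = $3,500.00 × 1.229255
A = $4,302.39

A = P(1 + r/n)^(nt) = $4,302.39


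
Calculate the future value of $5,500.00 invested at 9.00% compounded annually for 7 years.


Compound interest formula: A = P(1 + r/n)^(nt)
A = $5,500.00 × (1 + 0.09/1)^(1 × 7)
Growth factor: (1 + 0.09/1)^7 = 1.8280391
A = $5,500.00 × 1.8280391
A = $10,054.22

A = P(1 + r/n)^(nt) = $10,054.22


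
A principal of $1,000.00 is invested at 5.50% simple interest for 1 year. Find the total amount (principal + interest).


Total amount formula: A = P(1 + rt) = P + P·r·t
Interest: I = P × r × t = $1,000.00 × 0.055 × 1 = $55.00
A = P + I = $1,000.00 + $55.00 = $1,055.00

A = P + I = P(1 + rt) = $1,055.00


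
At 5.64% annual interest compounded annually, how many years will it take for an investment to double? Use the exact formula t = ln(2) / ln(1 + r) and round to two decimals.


Doubling condition: (1 + r)^t = 2
Take ln of both sides: t × ln(1 + r) = ln(2)
t = ln(2) / ln(1 + r)
t = 0.693147 / 0.054867
t = 12.63

t = ln(2) / ln(1 + r) = 12.63 years


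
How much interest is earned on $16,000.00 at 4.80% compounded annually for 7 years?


Compound interest earned = final amount − principal.
A = P(1 + r/n)^(nt) = $16,000.00 × (1 + 0.048/1)^(1 × 7) = $22,215.14
Interest = A − P = $22,215.14 − $16,000.00 = $6,215.14

Interest = A - P = $6,215.14


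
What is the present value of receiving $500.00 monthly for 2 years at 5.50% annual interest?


Present value of an ordinary annuity: PV = PMT × (1 − (1 + r)^(−n)) / r
Monthly rate r = 0.055/12 ≈ 0.00458333, n = 24
PV = $500.00 × (1 − (1 + 0.055/12)^(−24)) / (0.055/12)
PV = $500.00 × 22.677971
PV = $11,338.99

PV = PMT × (1-(1+r)^(-n))/r = $11,338.99


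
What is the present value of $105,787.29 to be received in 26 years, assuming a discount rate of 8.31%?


Present value formula: PV = FV / (1 + r)^t
PV = $105,787.29 / (1 + 0.0831)^26
PV = $105,787.29 / 7.968608
PV = $13,275.50

PV = FV / (1 + r)^t = $13,275.50


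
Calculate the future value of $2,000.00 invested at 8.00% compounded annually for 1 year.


Compound interest formula: A = P(1 + r/n)^(nt)
A = $2,000.00 × (1 + 0.08/1)^(1 × 1)
Growth factor: (1 + 0.08/1)^1 = 1.080000
A = $2,000.00 × 1.080000
A = $2,160.00

A = P(1 + r/n)^(nt) = $2,160.00


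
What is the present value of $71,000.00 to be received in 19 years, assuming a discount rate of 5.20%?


Present value formula: PV = FV / (1 + r)^t
PV = $71,000.00 / (1 + 0.052)^19
PV = $71,000.00 / 2.6199865
PV = $27,099.38

PV = FV / (1 + r)^t = $27,099.38


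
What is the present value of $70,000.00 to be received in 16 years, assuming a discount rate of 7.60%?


Present value formula: PV = FV / (1 + r)^t
PV = $70,000.00 / (1 + 0.076)^16
PV = $70,000.00 / 3.228467
PV = $21,682.12

PV = FV / (1 + r)^t = $21,682.12


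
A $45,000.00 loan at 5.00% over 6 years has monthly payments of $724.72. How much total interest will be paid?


Total paid over the life of the loan = PMT × n.
Total paid = $724.72 × 72 = $52,179.84
Total interest = total paid − principal = $52,179.84 − $45,000.00 = $7,179.84

Total interest = (PMT × n) - PV = $7,179.84


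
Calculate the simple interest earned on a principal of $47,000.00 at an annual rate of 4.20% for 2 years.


Simple interest formula: I = P × r × t
I = $47,000.00 × 0.042 × 2
I = $3,948.00

I = P × r × t = $3,948.00


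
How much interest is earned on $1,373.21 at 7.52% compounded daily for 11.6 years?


Compound interest earned = final amount − principal.
A = P(1 + r/n)^(nt) = $1,373.21 × (1 + 0.0752/365)^(365 × 11.6) = $3,285.05
Interest = A − P = $3,285.05 − $1,373.21 = $1,911.84

Interest = A - P = $1,911.84


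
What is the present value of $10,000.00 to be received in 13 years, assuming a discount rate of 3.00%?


Present value formula: PV = FV / (1 + r)^t
PV = $10,000.00 / (1 + 0.03)^13
PV = $10,000.00 / 1.468534
PV = $6,809.51

PV = FV / (1 + r)^t = $6,809.51


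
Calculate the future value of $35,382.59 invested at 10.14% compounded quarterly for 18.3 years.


Compound interest formula: A = P(1 + r/n)^(nt)
A = $35,382.59 × (1 + 0.1014/4)^(4 × 18.3)
Growth factor: (1 + 0.1014/4)^73.2 = 6.249429
A = $35,382.59 × 6.249429
A = $221,120.98

A = P(1 + r/n)^(nt) = $221,120.98


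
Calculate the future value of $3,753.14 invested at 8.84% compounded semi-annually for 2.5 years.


Compound interest formula: A = P(1 + r/n)^(nt)
A = $3,753.14 × (1 + 0.0884/2)^(2 × 2.5)
Growth factor: (1 + 0.0884/2)^5 = 1.241419
A = $3,753.14 × 1.241419
A = $4,659.22

A = P(1 + r/n)^(nt) = $4,659.22


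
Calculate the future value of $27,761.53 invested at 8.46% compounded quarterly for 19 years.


Compound interest formula: A = P(1 + r/n)^(nt)
A = $27,761.53 × (1 + 0.0846/4)^(4 × 19)
Growth factor: (1 + 0.0846/4)^76 = 4.906877
A = $27,761.53 × 4.906877
A = $136,222.41

A = P(1 + r/n)^(nt) = $136,222.41


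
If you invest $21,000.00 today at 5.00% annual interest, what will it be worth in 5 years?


Future value formula: FV = PV × (1 + r)^t
FV = $21,000.00 × (1 + 0.05)^5
FV = $21,000.00 × 1.2762816
FV = $26,801.91

FV = PV × (1 + r)^t = $26,801.91


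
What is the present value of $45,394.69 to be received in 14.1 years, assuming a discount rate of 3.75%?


Present value formula: PV = FV / (1 + r)^t
PV = $45,394.69 / (1 + 0.0375)^14.1
PV = $45,394.69 / 1.680476
PV = $27,013.00

PV = FV / (1 + r)^t = $27,013.00


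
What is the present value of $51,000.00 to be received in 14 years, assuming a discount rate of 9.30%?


Present value formula: PV = FV / (1 + r)^t
PV = $51,000.00 / (1 + 0.093)^14
PV = $51,000.00 / 3.472820
PV = $14,685.47

PV = FV / (1 + r)^t = $14,685.47
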